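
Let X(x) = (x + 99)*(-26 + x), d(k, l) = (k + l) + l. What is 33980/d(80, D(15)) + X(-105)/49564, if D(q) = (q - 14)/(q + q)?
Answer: 12631857393/29763182 ≈ 424.41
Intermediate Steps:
D(q) = (-14 + q)/(2*q) (D(q) = (-14 + q)/((2*q)) = (-14 + q)*(1/(2*q)) = (-14 + q)/(2*q))
d(k, l) = k + 2*l
X(x) = (-26 + x)*(99 + x) (X(x) = (99 + x)*(-26 + x) = (-26 + x)*(99 + x))
33980/d(80, D(15)) + X(-105)/49564 = 33980/(80 + 2*((½)*(-14 + 15)/15)) + (-2574 + (-105)² + 73*(-105))/49564 = 33980/(80 + 2*((½)*(1/15)*1)) + (-2574 + 11025 - 7665)*(1/49564) = 33980/(80 + 2*(1/30)) + 786*(1/49564) = 33980/(80 + 1/15) + 393/24782 = 33980/(1201/15) + 393/24782 = 33980*(15/1201) + 393/24782 = 509700/1201 + 393/24782 = 12631857393/29763182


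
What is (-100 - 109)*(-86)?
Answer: 17974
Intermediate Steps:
(-100 - 109)*(-86) = -209*(-86) = 17974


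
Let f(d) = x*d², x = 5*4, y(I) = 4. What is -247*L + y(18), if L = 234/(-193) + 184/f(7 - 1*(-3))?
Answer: 13546067/48250 ≈ 280.75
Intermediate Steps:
x = 20
f(d) = 20*d²
L = -54061/48250 (L = 234/(-193) + 184/((20*(7 - 1*(-3))²)) = 234*(-1/193) + 184/((20*(7 + 3)²)) = -234/193 + 184/((20*10²)) = -234/193 + 184/((20*100)) = -234/193 + 184/2000 = -234/193 + 184*(1/2000) = -234/193 + 23/250 = -54061/48250 ≈ -1.1204)
-247*L + y(18) = -247*(-54061/48250) + 4 = 13353067/48250 + 4 = 13546067/48250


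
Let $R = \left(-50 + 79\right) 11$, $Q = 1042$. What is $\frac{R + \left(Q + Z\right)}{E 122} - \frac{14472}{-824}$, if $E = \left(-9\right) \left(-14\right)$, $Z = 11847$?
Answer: $\frac{7292093}{395829} \approx 18.422$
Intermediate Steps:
$E = 126$
$R = 319$ ($R = 29 \cdot 11 = 319$)
$\frac{R + \left(Q + Z\right)}{E 122} - \frac{14472}{-824} = \frac{319 + \left(1042 + 11847\right)}{126 \cdot 122} - \frac{14472}{-824} = \frac{319 + 12889}{15372} - - \frac{1809}{103} = 13208 \cdot \frac{1}{15372} + \frac{1809}{103} = \frac{3302}{3843} + \frac{1809}{103} = \frac{7292093}{395829}$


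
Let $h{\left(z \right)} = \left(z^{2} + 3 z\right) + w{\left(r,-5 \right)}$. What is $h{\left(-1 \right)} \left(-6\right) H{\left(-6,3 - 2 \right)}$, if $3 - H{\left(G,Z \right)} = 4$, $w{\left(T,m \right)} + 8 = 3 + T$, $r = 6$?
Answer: $-6$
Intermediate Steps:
$w{\left(T,m \right)} = -5 + T$ ($w{\left(T,m \right)} = -8 + \left(3 + T\right) = -5 + T$)
$H{\left(G,Z \right)} = -1$ ($H{\left(G,Z \right)} = 3 - 4 = -1$)
$h{\left(z \right)} = 1 + z^{2} + 3 z$ ($h{\left(z \right)} = \left(z^{2} + 3 z\right) + \left(-5 + 6\right) = \left(z^{2} + 3 z\right) + 1 = 1 + z^{2} + 3 z$)
$h{\left(-1 \right)} \left(-6\right) H{\left(-6,3 - 2 \right)} = \left(1 + \left(-1\right)^{2} + 3 \left(-1\right)\right) \left(-6\right) \left(-1\right) = \left(1 + 1 - 3\right) \left(-6\right) \left(-1\right) = \left(-1\right) \left(-6\right) \left(-1\right) = 6 \left(-1\right) = -6$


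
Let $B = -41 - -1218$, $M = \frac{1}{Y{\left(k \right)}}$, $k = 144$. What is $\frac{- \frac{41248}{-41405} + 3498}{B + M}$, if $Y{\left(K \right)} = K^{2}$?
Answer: $\frac{3004147450368}{1010541733565} \approx 2.9728$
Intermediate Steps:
$M = \frac{1}{20736}$ ($M = \frac{1}{144^{2}} = \frac{1}{20736} \approx 4.8225 \cdot 10^{-5}$)
$B = 1177$ ($B = -41 + 1218 = 1177$)
$\frac{- \frac{41248}{-41405} + 3498}{B + M} = \frac{- \frac{41248}{-41405} + 3498}{1177 + \frac{1}{20736}} = \frac{\left(-41248\right) \left(- \frac{1}{41405}\right) + 3498}{\frac{24406273}{20736}} = \left(\frac{41248}{41405} + 3498\right) \frac{20736}{24406273} = \frac{144875938}{41405} \cdot \frac{20736}{24406273} = \frac{3004147450368}{1010541733565}$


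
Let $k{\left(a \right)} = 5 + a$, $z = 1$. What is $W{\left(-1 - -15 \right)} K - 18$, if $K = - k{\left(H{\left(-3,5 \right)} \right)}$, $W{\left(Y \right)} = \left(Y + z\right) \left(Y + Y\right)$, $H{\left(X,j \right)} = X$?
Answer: $-858$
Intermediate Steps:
$W{\left(Y \right)} = 2 Y \left(1 + Y\right)$ ($W{\left(Y \right)} = \left(Y + 1\right) \left(Y + Y\right) = \left(1 + Y\right) 2 Y = 2 Y \left(1 + Y\right)$)
$K = -2$ ($K = - (5 - 3) = \left(-1\right) 2 = -2$)
$W{\left(-1 - -15 \right)} K - 18 = 2 \left(-1 - -15\right) \left(1 - -14\right) \left(-2\right) - 18 = 2 \left(-1 + 15\right) \left(1 + \left(-1 + 15\right)\right) \left(-2\right) - 18 = 2 \cdot 14 \left(1 + 14\right) \left(-2\right) - 18 = 2 \cdot 14 \cdot 15 \left(-2\right) - 18 = 420 \left(-2\right) - 18 = -840 - 18 = -858$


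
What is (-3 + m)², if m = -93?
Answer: 9216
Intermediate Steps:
(-3 + m)² = (-3 - 93)² = (-96)² = 9216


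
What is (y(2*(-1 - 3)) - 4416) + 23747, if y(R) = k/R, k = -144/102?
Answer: 328630/17 ≈ 19331.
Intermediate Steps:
k = -24/17 (k = -144*1/102 = -24/17 ≈ -1.4118)
y(R) = -24/(17*R)
(y(2*(-1 - 3)) - 4416) + 23747 = (-24*1/(2*(-1 - 3))/17 - 4416) + 23747 = (-24/(17*(2*(-4))) - 4416) + 23747 = (-24/17/(-8) - 4416) + 23747 = (-24/17*(-⅛) - 4416) + 23747 = (3/17 - 4416) + 23747 = -75069/17 + 23747 = 328630/17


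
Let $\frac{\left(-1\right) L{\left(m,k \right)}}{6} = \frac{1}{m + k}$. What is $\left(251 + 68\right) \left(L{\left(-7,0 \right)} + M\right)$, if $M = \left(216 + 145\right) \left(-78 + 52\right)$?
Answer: $- \frac{20957024}{7} \approx -2.9939 \cdot 10^{6}$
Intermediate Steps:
$L{\left(m,k \right)} = - \frac{6}{k + m}$ ($L{\left(m,k \right)} = - \frac{6}{m + k} = - \frac{6}{k + m}$)
$M = -9386$ ($M = 361 \left(-26\right) = -9386$)
$\left(251 + 68\right) \left(L{\left(-7,0 \right)} + M\right) = \left(251 + 68\right) \left(- \frac{6}{0 - 7} - 9386\right) = 319 \left(- \frac{6}{-7} - 9386\right) = 319 \left(\left(-6\right) \left(- \frac{1}{7}\right) - 9386\right) = 319 \left(\frac{6}{7} - 9386\right) = 319 \left(- \frac{65696}{7}\right) = - \frac{20957024}{7}$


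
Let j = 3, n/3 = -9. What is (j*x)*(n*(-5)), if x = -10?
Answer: -4050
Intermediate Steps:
n = -27 (n = 3*(-9) = -27)
(j*x)*(n*(-5)) = (3*(-10))*(-27*(-5)) = -30*135 = -4050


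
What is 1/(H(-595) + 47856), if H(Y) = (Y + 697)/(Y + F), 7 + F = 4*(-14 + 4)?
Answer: 107/5120575 ≈ 2.0896e-5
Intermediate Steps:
F = -47 (F = -7 + 4*(-14 + 4) = -7 + 4*(-10) = -7 - 40 = -47)
H(Y) = (697 + Y)/(-47 + Y) (H(Y) = (Y + 697)/(Y - 47) = (697 + Y)/(-47 + Y))
1/(H(-595) + 47856) = 1/((697 - 595)/(-47 - 595) + 47856) = 1/(102/(-642) + 47856) = 1/(-1/642*102 + 47856) = 1/(-17/107 + 47856) = 1/(5120575/107) = 107/5120575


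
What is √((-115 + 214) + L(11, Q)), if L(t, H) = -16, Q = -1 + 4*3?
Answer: √83 ≈ 9.1104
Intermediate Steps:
Q = 11 (Q = -1 + 12 = 11)
√((-115 + 214) + L(11, Q)) = √((-115 + 214) - 16) = √(99 - 16) = √83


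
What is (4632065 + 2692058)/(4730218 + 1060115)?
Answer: 7324123/5790333 ≈ 1.2649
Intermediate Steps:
(4632065 + 2692058)/(4730218 + 1060115) = 7324123/5790333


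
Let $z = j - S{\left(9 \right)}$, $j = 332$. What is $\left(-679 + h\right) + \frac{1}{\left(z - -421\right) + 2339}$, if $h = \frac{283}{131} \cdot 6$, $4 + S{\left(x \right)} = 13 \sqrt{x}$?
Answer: $- \frac{266726176}{400467} \approx -666.04$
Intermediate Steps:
$S{\left(x \right)} = -4 + 13 \sqrt{x}$
$h = \frac{1698}{131}$ ($h = 283 \cdot \frac{1}{131} \cdot 6 = \frac{283}{131} \cdot 6 = \frac{1698}{131} \approx 12.962$)
$z = 297$ ($z = 332 - \left(-4 + 13 \sqrt{9}\right) = 332 - \left(-4 + 13 \cdot 3\right) = 332 - \left(-4 + 39\right) = 332 - 35 = 297$)
$\left(-679 + h\right) + \frac{1}{\left(z - -421\right) + 2339} = \left(-679 + \frac{1698}{131}\right) + \frac{1}{\left(297 - -421\right) + 2339} = - \frac{87251}{131} + \frac{1}{\left(297 + 421\right) + 2339} = - \frac{87251}{131} + \frac{1}{718 + 2339} = - \frac{87251}{131} + \frac{1}{3057} = - \frac{266726176}{400467}$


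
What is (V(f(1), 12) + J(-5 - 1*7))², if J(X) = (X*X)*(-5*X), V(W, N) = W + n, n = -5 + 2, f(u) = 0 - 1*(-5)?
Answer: 74684164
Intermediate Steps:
f(u) = 5 (f(u) = 0 + 5 = 5)
n = -3
V(W, N) = -3 + W (V(W, N) = W - 3 = -3 + W)
J(X) = -5*X³ (J(X) = X²*(-5*X) = -5*X³)
(V(f(1), 12) + J(-5 - 1*7))² = ((-3 + 5) - 5*(-5 - 1*7)³)² = (2 - 5*(-5 - 7)³)² = (2 - 5*(-12)³)² = (2 - 5*(-1728))² = (2 + 8640)² = 8642² = 74684164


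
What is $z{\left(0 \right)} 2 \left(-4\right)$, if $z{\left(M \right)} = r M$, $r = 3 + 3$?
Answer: $0$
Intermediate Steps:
$r = 6$
$z{\left(M \right)} = 6 M$
$z{\left(0 \right)} 2 \left(-4\right) = 6 \cdot 0 \cdot 2 \left(-4\right) = 0 \cdot 2 \left(-4\right) = 0 \left(-4\right) = 0$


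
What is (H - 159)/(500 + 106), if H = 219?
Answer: 10/101 ≈ 0.099010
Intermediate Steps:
(H - 159)/(500 + 106) = (219 - 159)/(500 + 106) = 60/606 = 60*(1/606) = 10/101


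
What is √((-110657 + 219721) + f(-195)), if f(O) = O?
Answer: √108869 ≈ 329.95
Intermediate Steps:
√((-110657 + 219721) + f(-195)) = √((-110657 + 219721) - 195) = √(109064 - 195) = √108869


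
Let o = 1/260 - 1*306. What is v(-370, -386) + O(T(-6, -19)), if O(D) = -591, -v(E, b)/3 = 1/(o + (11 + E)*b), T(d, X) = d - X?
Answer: -7082087417/11983227 ≈ -591.00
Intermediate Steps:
o = -79559/260 (o = 1/260 - 306 = -79559/260 ≈ -306.00)
v(E, b) = -3/(-79559/260 + b*(11 + E)) (v(E, b) = -3/(-79559/260 + (11 + E)*b) = -3/(-79559/260 + b*(11 + E)))
v(-370, -386) + O(T(-6, -19)) = -780/(-79559 + 2860*(-386) + 260*(-370)*(-386)) - 591 = -780/(-79559 - 1103960 + 37133200) - 591 = -780/35949681 - 591 = -780*1/35949681 - 591 = -260/11983227 - 591 = -7082087417/11983227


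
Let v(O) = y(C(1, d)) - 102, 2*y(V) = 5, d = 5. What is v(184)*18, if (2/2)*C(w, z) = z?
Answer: -1791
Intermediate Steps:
C(w, z) = z
y(V) = 5/2 (y(V) = (½)*5 = 5/2)
v(O) = -199/2 (v(O) = 5/2 - 102 = -199/2)
v(184)*18 = -199/2*18 = -1791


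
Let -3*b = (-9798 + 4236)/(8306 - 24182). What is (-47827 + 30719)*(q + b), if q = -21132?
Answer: 22776279994/63 ≈ 3.6153e+8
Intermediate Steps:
b = -103/882 (b = -(-9798 + 4236)/(3*(8306 - 24182)) = -(-1854)/(-15876) = -(-1854)*(-1)/15876 = -1/3*103/294 = -103/882 ≈ -0.11678)
(-47827 + 30719)*(q + b) = (-47827 + 30719)*(-21132 - 103/882) = -17108*(-18638527/882) = 22776279994/63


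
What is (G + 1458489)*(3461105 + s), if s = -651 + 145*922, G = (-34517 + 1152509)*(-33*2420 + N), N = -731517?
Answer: -3260289486224285280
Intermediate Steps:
G = -907112994984 (G = (-34517 + 1152509)*(-33*2420 - 731517) = 1117992*(-79860 - 731517) = 1117992*(-811377) = -907112994984)
s = 133039 (s = -651 + 133690 = 133039)
(G + 1458489)*(3461105 + s) = (-907112994984 + 1458489)*(3461105 + 133039) = -907111536495*3594144 = -3260289486224285280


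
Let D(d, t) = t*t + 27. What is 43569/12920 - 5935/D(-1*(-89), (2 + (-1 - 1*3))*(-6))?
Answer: -3643679/116280 ≈ -31.335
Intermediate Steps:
D(d, t) = 27 + t² (D(d, t) = t² + 27 = 27 + t²)
43569/12920 - 5935/D(-1*(-89), (2 + (-1 - 1*3))*(-6)) = 43569/12920 - 5935/(27 + ((2 + (-1 - 1*3))*(-6))²) = 43569*(1/12920) - 5935/(27 + ((2 + (-1 - 3))*(-6))²) = 43569/12920 - 5935/(27 + ((2 - 4)*(-6))²) = 43569/12920 - 5935/(27 + (-2*(-6))²) = 43569/12920 - 5935/(27 + 12²) = 43569/12920 - 5935/(27 + 144) = 43569/12920 - 5935/171 = -3643679/116280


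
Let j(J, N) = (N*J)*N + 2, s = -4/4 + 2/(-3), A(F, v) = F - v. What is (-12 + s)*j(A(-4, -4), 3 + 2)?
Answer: -82/3 ≈ -27.333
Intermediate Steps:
s = -5/3 (s = -4*¼ + 2*(-⅓) = -1 - ⅔ = -5/3 ≈ -1.6667)
j(J, N) = 2 + J*N² (j(J, N) = (J*N)*N + 2 = J*N² + 2 = 2 + J*N²)
(-12 + s)*j(A(-4, -4), 3 + 2) = (-12 - 5/3)*(2 + (-4 - 1*(-4))*(3 + 2)²) = -41*(2 + (-4 + 4)*5²)/3 = -41*(2 + 0*25)/3 = -41*(2 + 0)/3 = -41/3*2 = -82/3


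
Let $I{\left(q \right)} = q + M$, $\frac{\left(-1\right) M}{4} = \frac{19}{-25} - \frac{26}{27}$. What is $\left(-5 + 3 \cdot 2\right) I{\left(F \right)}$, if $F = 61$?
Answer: $\frac{45827}{675} \approx 67.892$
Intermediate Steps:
$M = \frac{4652}{675}$ ($M = - 4 \left(\frac{19}{-25} - \frac{26}{27}\right) = - 4 \left(19 \left(- \frac{1}{25}\right) - \frac{26}{27}\right) = - 4 \left(- \frac{19}{25} - \frac{26}{27}\right) = \left(-4\right) \left(- \frac{1163}{675}\right) = \frac{4652}{675} \approx 6.8919$)
$I{\left(q \right)} = \frac{4652}{675} + q$ ($I{\left(q \right)} = q + \frac{4652}{675} = \frac{4652}{675} + q$)
$\left(-5 + 3 \cdot 2\right) I{\left(F \right)} = \left(-5 + 3 \cdot 2\right) \left(\frac{4652}{675} + 61\right) = \left(-5 + 6\right) \frac{45827}{675} = 1 \cdot \frac{45827}{675} = \frac{45827}{675}$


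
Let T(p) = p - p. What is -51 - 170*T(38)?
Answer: -51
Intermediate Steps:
T(p) = 0
-51 - 170*T(38) = -51 - 170*0 = -51 + 0 = -51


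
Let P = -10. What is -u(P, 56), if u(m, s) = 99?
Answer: -99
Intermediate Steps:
-u(P, 56) = -1*99 = -99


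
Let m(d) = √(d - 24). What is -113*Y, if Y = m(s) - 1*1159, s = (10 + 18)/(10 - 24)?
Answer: 130967 - 113*I*√26 ≈ 1.3097e+5 - 576.19*I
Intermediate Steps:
s = -2 (s = 28/(-14) = 28*(-1/14) = -2)
m(d) = √(-24 + d)
Y = -1159 + I*√26 (Y = √(-24 - 2) - 1*1159 = √(-26) - 1159 = I*√26 - 1159 = -1159 + I*√26 ≈ -1159.0 + 5.099*I)
-113*Y = -113*(-1159 + I*√26) = 130967 - 113*I*√26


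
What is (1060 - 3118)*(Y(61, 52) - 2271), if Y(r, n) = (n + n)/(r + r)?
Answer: 284989782/61 ≈ 4.6720e+6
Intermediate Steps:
Y(r, n) = n/r (Y(r, n) = (2*n)/((2*r)) = (2*n)*(1/(2*r)) = n/r)
(1060 - 3118)*(Y(61, 52) - 2271) = (1060 - 3118)*(52/61 - 2271) = -2058*(52*(1/61) - 2271) = -2058*(52/61 - 2271) = -2058*(-138479/61) = 284989782/61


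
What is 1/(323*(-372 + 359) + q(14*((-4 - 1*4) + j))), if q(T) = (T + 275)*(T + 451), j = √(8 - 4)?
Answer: 1/65898 ≈ 1.5175e-5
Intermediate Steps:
j = 2 (j = √4 = 2)
q(T) = (275 + T)*(451 + T)
1/(323*(-372 + 359) + q(14*((-4 - 1*4) + j))) = 1/(323*(-372 + 359) + (124025 + (14*((-4 - 1*4) + 2))² + 726*(14*((-4 - 1*4) + 2)))) = 1/(323*(-13) + (124025 + (14*((-4 - 4) + 2))² + 726*(14*((-4 - 4) + 2)))) = 1/(-4199 + (124025 + (14*(-8 + 2))² + 726*(14*(-8 + 2)))) = 1/(-4199 + (124025 + (14*(-6))² + 726*(14*(-6)))) = 1/(-4199 + (124025 + (-84)² + 726*(-84))) = 1/(-4199 + (124025 + 7056 - 60984)) = 1/(-4199 + 70097) = 1/65898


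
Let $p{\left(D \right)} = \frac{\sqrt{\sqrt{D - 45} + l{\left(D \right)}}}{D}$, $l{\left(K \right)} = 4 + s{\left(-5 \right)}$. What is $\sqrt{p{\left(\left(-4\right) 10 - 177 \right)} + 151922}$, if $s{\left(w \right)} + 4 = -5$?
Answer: $\frac{\sqrt{7153855058 - 217 \sqrt{-5 + i \sqrt{262}}}}{217} \approx 389.77 - 1.958 \cdot 10^{-5} i$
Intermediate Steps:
$s{\left(w \right)} = -9$ ($s{\left(w \right)} = -4 - 5 = -9$)
$l{\left(K \right)} = -5$ ($l{\left(K \right)} = 4 - 9 = -5$)
$p{\left(D \right)} = \frac{\sqrt{-5 + \sqrt{-45 + D}}}{D}$ ($p{\left(D \right)} = \frac{\sqrt{\sqrt{D - 45} - 5}}{D} = \frac{\sqrt{\sqrt{-45 + D} - 5}}{D} = \frac{\sqrt{-5 + \sqrt{-45 + D}}}{D}$)
$\sqrt{p{\left(\left(-4\right) 10 - 177 \right)} + 151922} = \sqrt{\frac{\sqrt{-5 + \sqrt{-45 - 217}}}{\left(-4\right) 10 - 177} + 151922} = \sqrt{\frac{\sqrt{-5 + \sqrt{-45 - 217}}}{-40 - 177} + 151922} = \sqrt{\frac{\sqrt{-5 + \sqrt{-45 - 217}}}{-217} + 151922} = \sqrt{- \frac{\sqrt{-5 + \sqrt{-262}}}{217} + 151922} = \sqrt{- \frac{\sqrt{-5 + i \sqrt{262}}}{217} + 151922} = \sqrt{151922 - \frac{\sqrt{-5 + i \sqrt{262}}}{217}}$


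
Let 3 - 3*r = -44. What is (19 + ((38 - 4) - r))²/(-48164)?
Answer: -3136/108369 ≈ -0.028938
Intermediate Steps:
r = 47/3 (r = 1 - ⅓*(-44) = 1 + 44/3 = 47/3 ≈ 15.667)
(19 + ((38 - 4) - r))²/(-48164) = (19 + ((38 - 4) - 1*47/3))²/(-48164) = (19 + (34 - 47/3))²*(-1/48164) = (19 + 55/3)²*(-1/48164) = (112/3)²*(-1/48164) = (12544/9)*(-1/48164) = -3136/108369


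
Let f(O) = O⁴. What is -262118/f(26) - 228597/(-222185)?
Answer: 23112327421/50766606280 ≈ 0.45527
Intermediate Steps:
-262118/f(26) - 228597/(-222185) = -262118/(26⁴) - 228597/(-222185) = -262118/456976 - 228597*(-1/222185) = -262118*1/456976 + 228597/222185 = -131059/228488 + 228597/222185 = 23112327421/50766606280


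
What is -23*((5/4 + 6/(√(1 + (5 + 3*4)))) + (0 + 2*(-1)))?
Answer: 69/4 - 23*√2 ≈ -15.277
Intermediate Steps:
-23*((5/4 + 6/(√(1 + (5 + 3*4)))) + (0 + 2*(-1))) = -23*((5*(¼) + 6/(√(1 + (5 + 12)))) + (0 - 2)) = -23*((5/4 + 6/(√(1 + 17))) - 2) = -23*((5/4 + 6/(√18)) - 2) = -23*((5/4 + 6/((3*√2))) - 2) = -23*((5/4 + 6*(√2/6)) - 2) = -23*((5/4 + √2) - 2) = -23*(-¾ + √2) = 69/4 - 23*√2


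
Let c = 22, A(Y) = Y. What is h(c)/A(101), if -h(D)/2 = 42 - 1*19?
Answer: -46/101 ≈ -0.45545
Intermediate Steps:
h(D) = -46 (h(D) = -2*(42 - 1*19) = -2*(42 - 19) = -2*23 = -46)
h(c)/A(101) = -46/101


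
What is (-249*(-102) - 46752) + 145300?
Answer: 123946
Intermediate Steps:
(-249*(-102) - 46752) + 145300 = (25398 - 46752) + 145300 = -21354 + 145300 = 123946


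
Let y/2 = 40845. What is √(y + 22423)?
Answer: √104113 ≈ 322.67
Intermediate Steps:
y = 81690 (y = 2*40845 = 81690)
√(y + 22423) = √(81690 + 22423) = √104113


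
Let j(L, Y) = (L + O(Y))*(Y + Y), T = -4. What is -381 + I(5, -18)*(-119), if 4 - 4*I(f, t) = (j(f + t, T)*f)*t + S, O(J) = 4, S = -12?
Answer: -193637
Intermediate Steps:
j(L, Y) = 2*Y*(4 + L) (j(L, Y) = (L + 4)*(Y + Y) = (4 + L)*(2*Y) = 2*Y*(4 + L))
I(f, t) = 4 - f*t*(-32 - 8*f - 8*t)/4 (I(f, t) = 1 - (((2*(-4)*(4 + (f + t)))*f)*t - 12)/4 = 1 - (((2*(-4)*(4 + f + t))*f)*t - 12)/4 = 1 - (((-32 - 8*f - 8*t)*f)*t - 12)/4 = 1 - ((f*(-32 - 8*f - 8*t))*t - 12)/4 = 1 - (f*t*(-32 - 8*f - 8*t) - 12)/4 = 1 - (-12 + f*t*(-32 - 8*f - 8*t))/4 = 1 + (3 - f*t*(-32 - 8*f - 8*t)/4) = 4 - f*t*(-32 - 8*f - 8*t)/4)
-381 + I(5, -18)*(-119) = -381 + (4 + 2*5*(-18)*(4 + 5 - 18))*(-119) = -381 + (4 + 2*5*(-18)*(-9))*(-119) = -381 + (4 + 1620)*(-119) = -381 + 1624*(-119) = -381 - 193256 = -193637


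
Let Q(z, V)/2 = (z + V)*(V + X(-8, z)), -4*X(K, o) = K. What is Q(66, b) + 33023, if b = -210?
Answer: 92927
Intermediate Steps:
X(K, o) = -K/4
Q(z, V) = 2*(2 + V)*(V + z) (Q(z, V) = 2*((z + V)*(V - ¼*(-8))) = 2*((V + z)*(V + 2)) = 2*((V + z)*(2 + V)) = 2*((2 + V)*(V + z)) = 2*(2 + V)*(V + z))
Q(66, b) + 33023 = (2*(-210)² + 4*(-210) + 4*66 + 2*(-210)*66) + 33023 = (2*44100 - 840 + 264 - 27720) + 33023 = (88200 - 840 + 264 - 27720) + 33023 = 59904 + 33023 = 92927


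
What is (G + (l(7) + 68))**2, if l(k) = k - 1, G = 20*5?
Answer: 30276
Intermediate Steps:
G = 100
l(k) = -1 + k
(G + (l(7) + 68))**2 = (100 + ((-1 + 7) + 68))**2 = (100 + (6 + 68))**2 = (100 + 74)**2 = 174**2 = 30276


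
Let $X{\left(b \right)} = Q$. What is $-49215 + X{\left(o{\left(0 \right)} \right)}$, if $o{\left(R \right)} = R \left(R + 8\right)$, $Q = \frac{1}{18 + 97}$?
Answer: $- \frac{5659724}{115} \approx -49215.0$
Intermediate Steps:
$Q = \frac{1}{115} \approx 0.0086956$
$o{\left(R \right)} = R \left(8 + R\right)$
$X{\left(b \right)} = \frac{1}{115}$
$-49215 + X{\left(o{\left(0 \right)} \right)} = -49215 + \frac{1}{115} = - \frac{5659724}{115}$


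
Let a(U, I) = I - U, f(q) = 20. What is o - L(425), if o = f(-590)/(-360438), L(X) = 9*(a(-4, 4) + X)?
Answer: -702313453/180219 ≈ -3897.0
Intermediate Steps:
L(X) = 72 + 9*X (L(X) = 9*((4 - 1*(-4)) + X) = 9*((4 + 4) + X) = 9*(8 + X) = 72 + 9*X)
o = -10/180219 (o = 20/(-360438) = 20*(-1/360438) = -10/180219 ≈ -5.5488e-5)
o - L(425) = -10/180219 - (72 + 9*425) = -10/180219 - (72 + 3825) = -10/180219 - 1*3897 = -10/180219 - 3897 = -702313453/180219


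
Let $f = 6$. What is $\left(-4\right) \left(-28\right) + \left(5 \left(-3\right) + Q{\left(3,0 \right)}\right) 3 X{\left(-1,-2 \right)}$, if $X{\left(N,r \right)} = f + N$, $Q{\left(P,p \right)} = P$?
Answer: $-68$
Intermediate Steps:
$X{\left(N,r \right)} = 6 + N$
$\left(-4\right) \left(-28\right) + \left(5 \left(-3\right) + Q{\left(3,0 \right)}\right) 3 X{\left(-1,-2 \right)} = \left(-4\right) \left(-28\right) + \left(5 \left(-3\right) + 3\right) 3 \left(6 - 1\right) = 112 + \left(-15 + 3\right) 3 \cdot 5 = 112 + \left(-12\right) 3 \cdot 5 = 112 - 180 = -68$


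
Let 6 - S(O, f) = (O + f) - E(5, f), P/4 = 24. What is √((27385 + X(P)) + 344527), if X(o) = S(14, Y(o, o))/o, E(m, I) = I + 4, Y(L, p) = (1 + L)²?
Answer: √53555322/12 ≈ 609.85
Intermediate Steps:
P = 96 (P = 4*24 = 96)
E(m, I) = 4 + I
S(O, f) = 10 - O (S(O, f) = 6 - ((O + f) - (4 + f)) = 6 - ((O + f) + (-4 - f)) = 6 - (-4 + O) = 6 + (4 - O) = 10 - O)
X(o) = -4/o (X(o) = (10 - 1*14)/o = (10 - 14)/o = -4/o)
√((27385 + X(P)) + 344527) = √((27385 - 4/96) + 344527) = √((27385 - 4*1/96) + 344527) = √((27385 - 1/24) + 344527) = √(657239/24 + 344527) = √(8925887/24) = √53555322/12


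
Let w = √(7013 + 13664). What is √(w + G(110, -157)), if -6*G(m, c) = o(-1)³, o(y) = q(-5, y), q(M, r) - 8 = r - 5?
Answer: √(-12 + 9*√20677)/3 ≈ 11.936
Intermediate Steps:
q(M, r) = 3 + r (q(M, r) = 8 + (r - 5) = 8 + (-5 + r) = 3 + r)
o(y) = 3 + y
G(m, c) = -4/3 (G(m, c) = -(3 - 1)³/6 = -⅙*2³ = -⅙*8 = -4/3)
w = √20677 ≈ 143.79
√(w + G(110, -157)) = √(√20677 - 4/3) = √(-4/3 + √20677)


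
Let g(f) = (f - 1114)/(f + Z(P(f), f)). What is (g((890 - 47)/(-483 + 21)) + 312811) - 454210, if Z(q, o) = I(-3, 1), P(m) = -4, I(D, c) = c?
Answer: -17785836/127 ≈ -1.4005e+5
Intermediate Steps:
Z(q, o) = 1
g(f) = (-1114 + f)/(1 + f) (g(f) = (f - 1114)/(f + 1) = (-1114 + f)/(1 + f))
(g((890 - 47)/(-483 + 21)) + 312811) - 454210 = ((-1114 + (890 - 47)/(-483 + 21))/(1 + (890 - 47)/(-483 + 21)) + 312811) - 454210 = ((-1114 + 843/(-462))/(1 + 843/(-462)) + 312811) - 454210 = ((-1114 + 843*(-1/462))/(1 + 843*(-1/462)) + 312811) - 454210 = ((-1114 - 281/154)/(1 - 281/154) + 312811) - 454210 = (-171837/154/(-127/154) + 312811) - 454210 = (-154/127*(-171837/154) + 312811) - 454210 = (171837/127 + 312811) - 454210 = 39898834/127 - 454210 = -17785836/127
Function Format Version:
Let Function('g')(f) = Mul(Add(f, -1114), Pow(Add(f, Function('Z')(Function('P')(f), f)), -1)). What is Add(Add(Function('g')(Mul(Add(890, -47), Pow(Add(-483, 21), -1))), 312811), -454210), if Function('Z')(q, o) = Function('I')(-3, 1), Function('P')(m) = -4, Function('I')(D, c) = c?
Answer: Rational(-17785836, 127) ≈ -1.4005e+5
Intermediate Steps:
Function('Z')(q, o) = 1
Function('g')(f) = Mul(Pow(Add(1, f), -1), Add(-1114, f)) (Function('g')(f) = Mul(Add(f, -1114), Pow(Add(f, 1), -1)) = Mul(Add(-1114, f), Pow(Add(1, f), -1)) = Mul(Pow(Add(1, f), -1), Add(-1114, f)))
Add(Add(Function('g')(Mul(Add(890, -47), Pow(Add(-483, 21), -1))), 312811), -454210) = Add(Add(Mul(Pow(Add(1, Mul(Add(890, -47), Pow(Add(-483, 21), -1))), -1), Add(-1114, Mul(Add(890, -47), Pow(Add(-483, 21), -1)))), 312811), -454210) = Add(Add(Mul(Pow(Add(1, Mul(843, Pow(-462, -1))), -1), Add(-1114, Mul(843, Pow(-462, -1)))), 312811), -454210) = Add(Add(Mul(Pow(Add(1, Mul(843, Rational(-1, 462))), -1), Add(-1114, Mul(843, Rational(-1, 462)))), 312811), -454210) = Add(Add(Mul(Pow(Add(1, Rational(-281, 154)), -1), Add(-1114, Rational(-281, 154))), 312811), -454210) = Add(Add(Mul(Pow(Rational(-127, 154), -1), Rational(-171837, 154)), 312811), -454210) = Add(Add(Mul(Rational(-154, 127), Rational(-171837, 154)), 312811), -454210) = Add(Add(Rational(171837, 127), 312811), -454210) = Add(Rational(39898834, 127), -454210) = Rational(-17785836, 127)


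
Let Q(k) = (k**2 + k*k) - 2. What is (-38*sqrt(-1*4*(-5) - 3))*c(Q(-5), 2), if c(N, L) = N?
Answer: -1824*sqrt(17) ≈ -7520.5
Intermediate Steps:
Q(k) = -2 + 2*k**2 (Q(k) = (k**2 + k**2) - 2 = 2*k**2 - 2 = -2 + 2*k**2)
(-38*sqrt(-1*4*(-5) - 3))*c(Q(-5), 2) = (-38*sqrt(-1*4*(-5) - 3))*(-2 + 2*(-5)**2) = (-38*sqrt(-4*(-5) - 3))*(-2 + 2*25) = (-38*sqrt(20 - 3))*(-2 + 50) = -38*sqrt(17)*48 = -1824*sqrt(17)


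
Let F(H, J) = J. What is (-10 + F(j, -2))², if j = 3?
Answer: 144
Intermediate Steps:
(-10 + F(j, -2))² = (-10 - 2)² = (-12)² = 144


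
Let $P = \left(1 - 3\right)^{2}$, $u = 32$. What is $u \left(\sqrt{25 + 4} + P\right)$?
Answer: $128 + 32 \sqrt{29} \approx 300.33$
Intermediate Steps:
$P = 4$ ($P = \left(-2\right)^{2} = 4$)
$u \left(\sqrt{25 + 4} + P\right) = 32 \left(\sqrt{25 + 4} + 4\right) = 32 \left(\sqrt{29} + 4\right) = 32 \left(4 + \sqrt{29}\right) = 128 + 32 \sqrt{29}$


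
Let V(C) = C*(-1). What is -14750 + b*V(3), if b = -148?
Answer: -14306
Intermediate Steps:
V(C) = -C
-14750 + b*V(3) = -14750 - (-148)*3 = -14750 - 148*(-3) = -14750 + 444 = -14306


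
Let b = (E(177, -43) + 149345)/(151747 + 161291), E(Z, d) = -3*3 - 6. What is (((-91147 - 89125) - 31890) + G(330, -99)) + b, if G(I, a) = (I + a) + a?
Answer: -33186648905/156519 ≈ -2.1203e+5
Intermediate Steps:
E(Z, d) = -15 (E(Z, d) = -9 - 6 = -15)
G(I, a) = I + 2*a
b = 74665/156519 (b = (-15 + 149345)/(151747 + 161291) = 149330/313038 = 149330*(1/313038) = 74665/156519 ≈ 0.47703)
(((-91147 - 89125) - 31890) + G(330, -99)) + b = (((-91147 - 89125) - 31890) + (330 + 2*(-99))) + 74665/156519 = ((-180272 - 31890) + (330 - 198)) + 74665/156519 = (-212162 + 132) + 74665/156519 = -212030 + 74665/156519 = -33186648905/156519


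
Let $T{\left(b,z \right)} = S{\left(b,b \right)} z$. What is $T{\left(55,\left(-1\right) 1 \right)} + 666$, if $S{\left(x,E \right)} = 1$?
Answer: $665$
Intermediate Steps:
$T{\left(b,z \right)} = z$ ($T{\left(b,z \right)} = 1 z = z$)
$T{\left(55,\left(-1\right) 1 \right)} + 666 = \left(-1\right) 1 + 666 = -1 + 666 = 665$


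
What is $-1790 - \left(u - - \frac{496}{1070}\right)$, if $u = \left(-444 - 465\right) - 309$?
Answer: $- \frac{306268}{535} \approx -572.46$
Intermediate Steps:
$u = -1218$ ($u = -909 - 309 = -1218$)
$-1790 - \left(u - - \frac{496}{1070}\right) = -1790 - \left(-1218 - - \frac{496}{1070}\right) = -1790 - \left(-1218 - \left(-496\right) \frac{1}{1070}\right) = -1790 - \left(-1218 - - \frac{248}{535}\right) = -1790 - \left(-1218 + \frac{248}{535}\right) = -1790 - - \frac{651382}{535} = -1790 + \frac{651382}{535} = - \frac{306268}{535}$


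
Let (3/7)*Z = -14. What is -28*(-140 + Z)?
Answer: 14504/3 ≈ 4834.7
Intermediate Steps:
Z = -98/3 (Z = (7/3)*(-14) = -98/3 ≈ -32.667)
-28*(-140 + Z) = -28*(-140 - 98/3) = -28*(-518/3) = 14504/3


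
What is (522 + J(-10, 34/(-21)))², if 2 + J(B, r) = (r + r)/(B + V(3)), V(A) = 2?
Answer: 477728449/1764 ≈ 2.7082e+5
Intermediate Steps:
J(B, r) = -2 + 2*r/(2 + B) (J(B, r) = -2 + (r + r)/(B + 2) = -2 + (2*r)/(2 + B) = -2 + 2*r/(2 + B))
(522 + J(-10, 34/(-21)))² = (522 + 2*(-2 + 34/(-21) - 1*(-10))/(2 - 10))² = (522 + 2*(-2 + 34*(-1/21) + 10)/(-8))² = (522 + 2*(-⅛)*(-2 - 34/21 + 10))² = (522 + 2*(-⅛)*(134/21))² = (522 - 67/42)² = (21857/42)² = 477728449/1764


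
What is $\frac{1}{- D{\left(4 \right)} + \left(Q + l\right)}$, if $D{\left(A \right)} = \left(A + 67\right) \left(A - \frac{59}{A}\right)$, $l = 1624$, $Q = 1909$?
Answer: $\frac{4}{17185} \approx 0.00023276$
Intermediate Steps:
$D{\left(A \right)} = \left(67 + A\right) \left(A - \frac{59}{A}\right)$
$\frac{1}{- D{\left(4 \right)} + \left(Q + l\right)} = \frac{1}{- (-59 + 4^{2} - \frac{3953}{4} + 67 \cdot 4) + \left(1909 + 1624\right)} = \frac{1}{- (-59 + 16 - \frac{3953}{4} + 268) + 3533} = \frac{1}{\left(-1\right) \left(- \frac{3053}{4}\right) + 3533} = \frac{1}{\frac{3053}{4} + 3533} = \frac{1}{\frac{17185}{4}} = \frac{4}{17185}$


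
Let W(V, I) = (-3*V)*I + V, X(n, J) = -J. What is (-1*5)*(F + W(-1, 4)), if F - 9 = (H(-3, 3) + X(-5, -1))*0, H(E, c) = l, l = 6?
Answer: -100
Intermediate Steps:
H(E, c) = 6
W(V, I) = V - 3*I*V (W(V, I) = -3*I*V + V = V - 3*I*V)
F = 9 (F = 9 + (6 - 1*(-1))*0 = 9 + (6 + 1)*0 = 9 + 7*0 = 9 + 0 = 9)
(-1*5)*(F + W(-1, 4)) = (-1*5)*(9 - (1 - 3*4)) = -5*(9 - (1 - 12)) = -5*(9 - 1*(-11)) = -5*(9 + 11) = -5*20 = -100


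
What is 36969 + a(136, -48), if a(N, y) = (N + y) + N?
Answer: 37193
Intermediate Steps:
a(N, y) = y + 2*N
36969 + a(136, -48) = 36969 + (-48 + 2*136) = 36969 + (-48 + 272) = 36969 + 224 = 37193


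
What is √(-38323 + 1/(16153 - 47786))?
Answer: 2*I*√9586945773545/31633 ≈ 195.76*I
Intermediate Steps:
√(-38323 + 1/(16153 - 47786)) = √(-38323 + 1/(-31633)) = √(-38323 - 1/31633) = √(-1212271460/31633) = 2*I*√9586945773545/31633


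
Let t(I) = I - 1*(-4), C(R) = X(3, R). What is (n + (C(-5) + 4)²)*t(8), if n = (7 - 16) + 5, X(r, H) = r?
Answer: 540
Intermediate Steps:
C(R) = 3
n = -4 (n = -9 + 5 = -4)
t(I) = 4 + I (t(I) = I + 4 = 4 + I)
(n + (C(-5) + 4)²)*t(8) = (-4 + (3 + 4)²)*(4 + 8) = (-4 + 7²)*12 = (-4 + 49)*12 = 45*12 = 540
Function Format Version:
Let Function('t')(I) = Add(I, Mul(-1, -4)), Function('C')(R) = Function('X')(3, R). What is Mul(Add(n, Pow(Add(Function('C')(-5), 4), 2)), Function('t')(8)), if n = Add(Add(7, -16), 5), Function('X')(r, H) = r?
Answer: 540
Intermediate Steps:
Function('C')(R) = 3
n = -4 (n = Add(-9, 5) = -4)
Function('t')(I) = Add(4, I) (Function('t')(I) = Add(I, 4) = Add(4, I))
Mul(Add(n, Pow(Add(Function('C')(-5), 4), 2)), Function('t')(8)) = Mul(Add(-4, Pow(Add(3, 4), 2)), Add(4, 8)) = Mul(Add(-4, Pow(7, 2)), 12) = Mul(Add(-4, 49), 12) = Mul(45, 12) = 540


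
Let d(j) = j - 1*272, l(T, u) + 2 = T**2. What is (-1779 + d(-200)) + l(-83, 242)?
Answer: 4636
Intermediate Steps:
l(T, u) = -2 + T**2
d(j) = -272 + j (d(j) = j - 272 = -272 + j)
(-1779 + d(-200)) + l(-83, 242) = (-1779 + (-272 - 200)) + (-2 + (-83)**2) = (-1779 - 472) + (-2 + 6889) = -2251 + 6887 = 4636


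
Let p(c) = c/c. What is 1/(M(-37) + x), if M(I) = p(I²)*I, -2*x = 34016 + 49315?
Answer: -2/83405 ≈ -2.3979e-5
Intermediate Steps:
p(c) = 1
x = -83331/2 (x = -(34016 + 49315)/2 = -½*83331 = -83331/2 ≈ -41666.)
M(I) = I (M(I) = 1*I = I)
1/(M(-37) + x) = 1/(-37 - 83331/2) = 1/(-83405/2) = -2/83405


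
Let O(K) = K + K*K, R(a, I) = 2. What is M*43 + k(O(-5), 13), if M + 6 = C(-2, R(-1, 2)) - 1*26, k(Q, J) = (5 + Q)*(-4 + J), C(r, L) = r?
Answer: -1237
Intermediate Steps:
O(K) = K + K²
k(Q, J) = (-4 + J)*(5 + Q)
M = -34 (M = -6 + (-2 - 1*26) = -6 + (-2 - 26) = -6 - 28 = -34)
M*43 + k(O(-5), 13) = -34*43 + (-20 - (-20)*(1 - 5) + 5*13 + 13*(-5*(1 - 5))) = -1462 + (-20 - (-20)*(-4) + 65 + 13*(-5*(-4))) = -1462 + (-20 - 4*20 + 65 + 13*20) = -1462 + (-20 - 80 + 65 + 260) = -1462 + 225 = -1237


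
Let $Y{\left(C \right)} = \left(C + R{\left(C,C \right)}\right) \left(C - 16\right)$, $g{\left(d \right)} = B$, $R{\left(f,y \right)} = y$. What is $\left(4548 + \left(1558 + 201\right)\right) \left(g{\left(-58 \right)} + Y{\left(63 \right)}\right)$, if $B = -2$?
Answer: $37337440$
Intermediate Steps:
$g{\left(d \right)} = -2$
$Y{\left(C \right)} = 2 C \left(-16 + C\right)$ ($Y{\left(C \right)} = \left(C + C\right) \left(C - 16\right) = 2 C \left(-16 + C\right)$)
$\left(4548 + \left(1558 + 201\right)\right) \left(g{\left(-58 \right)} + Y{\left(63 \right)}\right) = \left(4548 + \left(1558 + 201\right)\right) \left(-2 + 2 \cdot 63 \left(-16 + 63\right)\right) = \left(4548 + 1759\right) \left(-2 + 2 \cdot 63 \cdot 47\right) = 6307 \left(-2 + 5922\right) = 6307 \cdot 5920 = 37337440$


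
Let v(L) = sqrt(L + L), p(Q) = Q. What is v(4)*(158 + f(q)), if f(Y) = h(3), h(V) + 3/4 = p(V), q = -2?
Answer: 641*sqrt(2)/2 ≈ 453.26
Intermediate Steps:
h(V) = -3/4 + V
v(L) = sqrt(2)*sqrt(L) (v(L) = sqrt(2*L) = sqrt(2)*sqrt(L))
f(Y) = 9/4 (f(Y) = -3/4 + 3 = 9/4)
v(4)*(158 + f(q)) = (sqrt(2)*sqrt(4))*(158 + 9/4) = (sqrt(2)*2)*(641/4) = (2*sqrt(2))*(641/4) = 641*sqrt(2)/2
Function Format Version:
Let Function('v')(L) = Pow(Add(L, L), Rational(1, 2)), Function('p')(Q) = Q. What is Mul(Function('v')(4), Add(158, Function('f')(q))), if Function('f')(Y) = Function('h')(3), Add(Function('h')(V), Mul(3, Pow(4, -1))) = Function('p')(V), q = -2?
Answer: Mul(Rational(641, 2), Pow(2, Rational(1, 2))) ≈ 453.26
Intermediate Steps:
Function('h')(V) = Add(Rational(-3, 4), V)
Function('v')(L) = Mul(Pow(2, Rational(1, 2)), Pow(L, Rational(1, 2))) (Function('v')(L) = Pow(Mul(2, L), Rational(1, 2)) = Mul(Pow(2, Rational(1, 2)), Pow(L, Rational(1, 2))))
Function('f')(Y) = Rational(9, 4) (Function('f')(Y) = Add(Rational(-3, 4), 3) = Rational(9, 4))
Mul(Function('v')(4), Add(158, Function('f')(q))) = Mul(Mul(Pow(2, Rational(1, 2)), Pow(4, Rational(1, 2))), Add(158, Rational(9, 4))) = Mul(Mul(Pow(2, Rational(1, 2)), 2), Rational(641, 4)) = Mul(Mul(2, Pow(2, Rational(1, 2))), Rational(641, 4)) = Mul(Rational(641, 2), Pow(2, Rational(1, 2)))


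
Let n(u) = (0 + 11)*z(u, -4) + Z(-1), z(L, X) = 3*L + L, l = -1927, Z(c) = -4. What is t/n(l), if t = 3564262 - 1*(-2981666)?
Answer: -272747/3533 ≈ -77.200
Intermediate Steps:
z(L, X) = 4*L
t = 6545928 (t = 3564262 + 2981666 = 6545928)
n(u) = -4 + 44*u (n(u) = (0 + 11)*(4*u) - 4 = 11*(4*u) - 4 = 44*u - 4 = -4 + 44*u)
t/n(l) = 6545928/(-4 + 44*(-1927)) = 6545928/(-4 - 84788) = 6545928/(-84792) = 6545928*(-1/84792) = -272747/3533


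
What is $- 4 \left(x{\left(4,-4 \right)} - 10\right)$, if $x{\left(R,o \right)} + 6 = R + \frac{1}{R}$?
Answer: $47$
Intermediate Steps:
$x{\left(R,o \right)} = -6 + R + \frac{1}{R}$ ($x{\left(R,o \right)} = -6 + \left(R + \frac{1}{R}\right) = -6 + R + \frac{1}{R}$)
$- 4 \left(x{\left(4,-4 \right)} - 10\right) = - 4 \left(\left(-6 + 4 + \frac{1}{4}\right) - 10\right) = - 4 \left(- \frac{7}{4} - 10\right) = \left(-4\right) \left(- \frac{47}{4}\right) = 47$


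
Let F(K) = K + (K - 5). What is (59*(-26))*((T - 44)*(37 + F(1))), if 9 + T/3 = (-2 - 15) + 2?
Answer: 6050096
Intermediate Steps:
T = -72 (T = -27 + 3*((-2 - 15) + 2) = -27 + 3*(-17 + 2) = -27 + 3*(-15) = -27 - 45 = -72)
F(K) = -5 + 2*K (F(K) = K + (-5 + K) = -5 + 2*K)
(59*(-26))*((T - 44)*(37 + F(1))) = (59*(-26))*((-72 - 44)*(37 + (-5 + 2*1))) = -(-177944)*(37 + (-5 + 2)) = -(-177944)*(37 - 3) = -(-177944)*34 = -1534*(-3944) = 6050096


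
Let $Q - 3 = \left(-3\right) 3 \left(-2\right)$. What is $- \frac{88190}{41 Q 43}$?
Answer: $- \frac{88190}{37023} \approx -2.382$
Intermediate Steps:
$Q = 21$ ($Q = 3 + \left(-3\right) 3 \left(-2\right) = 3 - -18 = 3 + 18 = 21$)
$- \frac{88190}{41 Q 43} = - \frac{88190}{41 \cdot 21 \cdot 43} = - \frac{88190}{861 \cdot 43} = - \frac{88190}{37023}$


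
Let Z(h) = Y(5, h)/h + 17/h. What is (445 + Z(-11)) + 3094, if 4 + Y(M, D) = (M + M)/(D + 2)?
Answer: 350254/99 ≈ 3537.9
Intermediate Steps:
Y(M, D) = -4 + 2*M/(2 + D) (Y(M, D) = -4 + (M + M)/(D + 2) = -4 + (2*M)/(2 + D) = -4 + 2*M/(2 + D))
Z(h) = 17/h + 2*(1 - 2*h)/(h*(2 + h)) (Z(h) = (2*(-4 + 5 - 2*h)/(2 + h))/h + 17/h = (2*(1 - 2*h)/(2 + h))/h + 17/h = 2*(1 - 2*h)/(h*(2 + h)) + 17/h = 17/h + 2*(1 - 2*h)/(h*(2 + h)))
(445 + Z(-11)) + 3094 = (445 + (36 + 13*(-11))/((-11)*(2 - 11))) + 3094 = (445 - 1/11*(36 - 143)/(-9)) + 3094 = (445 - 1/11*(-⅑)*(-107)) + 3094 = (445 - 107/99) + 3094 = 43948/99 + 3094 = 350254/99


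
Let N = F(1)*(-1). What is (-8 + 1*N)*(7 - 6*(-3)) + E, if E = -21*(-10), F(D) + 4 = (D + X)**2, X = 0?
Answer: 85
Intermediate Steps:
F(D) = -4 + D**2 (F(D) = -4 + (D + 0)**2 = -4 + D**2)
N = 3 (N = (-4 + 1**2)*(-1) = (-4 + 1)*(-1) = -3*(-1) = 3)
E = 210
(-8 + 1*N)*(7 - 6*(-3)) + E = (-8 + 1*3)*(7 - 6*(-3)) + 210 = (-8 + 3)*(7 + 18) + 210 = -5*25 + 210 = -125 + 210 = 85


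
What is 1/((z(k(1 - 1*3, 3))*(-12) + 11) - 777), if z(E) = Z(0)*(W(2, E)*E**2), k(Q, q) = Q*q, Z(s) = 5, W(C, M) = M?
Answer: 1/12194 ≈ 8.2007e-5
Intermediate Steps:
z(E) = 5*E**3 (z(E) = 5*(E*E**2) = 5*E**3)
1/((z(k(1 - 1*3, 3))*(-12) + 11) - 777) = 1/(((5*((1 - 1*3)*3)**3)*(-12) + 11) - 777) = 1/(((5*((1 - 3)*3)**3)*(-12) + 11) - 777) = 1/(((5*(-2*3)**3)*(-12) + 11) - 777) = 1/(((5*(-6)**3)*(-12) + 11) - 777) = 1/(((5*(-216))*(-12) + 11) - 777) = 1/((-1080*(-12) + 11) - 777) = 1/((12960 + 11) - 777) = 1/(12971 - 777) = 1/12194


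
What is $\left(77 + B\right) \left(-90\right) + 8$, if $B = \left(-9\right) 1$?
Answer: $-6112$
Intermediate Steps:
$B = -9$
$\left(77 + B\right) \left(-90\right) + 8 = \left(77 - 9\right) \left(-90\right) + 8 = 68 \left(-90\right) + 8 = -6120 + 8 = -6112$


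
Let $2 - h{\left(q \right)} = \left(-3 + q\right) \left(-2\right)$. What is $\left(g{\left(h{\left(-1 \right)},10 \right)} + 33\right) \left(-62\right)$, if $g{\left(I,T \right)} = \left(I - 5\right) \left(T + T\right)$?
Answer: $11594$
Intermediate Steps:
$h{\left(q \right)} = -4 + 2 q$ ($h{\left(q \right)} = 2 - \left(-3 + q\right) \left(-2\right) = 2 - \left(6 - 2 q\right) = 2 + \left(-6 + 2 q\right) = -4 + 2 q$)
$g{\left(I,T \right)} = 2 T \left(-5 + I\right)$ ($g{\left(I,T \right)} = \left(-5 + I\right) 2 T = 2 T \left(-5 + I\right)$)
$\left(g{\left(h{\left(-1 \right)},10 \right)} + 33\right) \left(-62\right) = \left(2 \cdot 10 \left(-5 + \left(-4 + 2 \left(-1\right)\right)\right) + 33\right) \left(-62\right) = \left(2 \cdot 10 \left(-5 - 6\right) + 33\right) \left(-62\right) = \left(2 \cdot 10 \left(-11\right) + 33\right) \left(-62\right) = \left(-220 + 33\right) \left(-62\right) = \left(-187\right) \left(-62\right) = 11594$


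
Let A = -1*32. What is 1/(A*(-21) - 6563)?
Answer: -1/5891 ≈ -0.00016975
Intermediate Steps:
A = -32
1/(A*(-21) - 6563) = 1/(-32*(-21) - 6563) = 1/(672 - 6563) = 1/(-5891) = -1/5891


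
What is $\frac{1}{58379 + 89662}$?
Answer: $\frac{1}{148041} \approx 6.7549 \cdot 10^{-6}$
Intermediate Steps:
$\frac{1}{58379 + 89662} = \frac{1}{148041}$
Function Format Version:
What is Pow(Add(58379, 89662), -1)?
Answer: Rational(1, 148041) ≈ 6.7549e-6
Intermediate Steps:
Pow(Add(58379, 89662), -1) = Pow(148041, -1) = Rational(1, 148041)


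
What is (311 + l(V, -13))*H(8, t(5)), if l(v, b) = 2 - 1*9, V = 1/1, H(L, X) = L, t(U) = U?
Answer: 2432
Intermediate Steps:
V = 1
l(v, b) = -7 (l(v, b) = 2 - 9 = -7)
(311 + l(V, -13))*H(8, t(5)) = (311 - 7)*8 = 304*8 = 2432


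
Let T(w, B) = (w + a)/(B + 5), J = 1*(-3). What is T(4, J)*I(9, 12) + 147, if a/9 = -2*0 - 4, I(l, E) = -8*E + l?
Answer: 1539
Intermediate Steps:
I(l, E) = l - 8*E
J = -3
a = -36 (a = 9*(-2*0 - 4) = 9*(0 - 4) = 9*(-4) = -36)
T(w, B) = (-36 + w)/(5 + B) (T(w, B) = (w - 36)/(B + 5) = (-36 + w)/(5 + B))
T(4, J)*I(9, 12) + 147 = ((-36 + 4)/(5 - 3))*(9 - 8*12) + 147 = (-32/2)*(9 - 96) + 147 = ((1/2)*(-32))*(-87) + 147 = -16*(-87) + 147 = 1392 + 147 = 1539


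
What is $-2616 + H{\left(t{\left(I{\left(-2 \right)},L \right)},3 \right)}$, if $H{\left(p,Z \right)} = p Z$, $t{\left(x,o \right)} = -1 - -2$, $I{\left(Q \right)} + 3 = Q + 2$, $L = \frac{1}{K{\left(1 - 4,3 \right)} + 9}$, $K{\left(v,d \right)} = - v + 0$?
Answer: $-2613$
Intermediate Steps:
$K{\left(v,d \right)} = - v$
$L = \frac{1}{12}$ ($L = \frac{1}{- (1 - 4) + 9} = \frac{1}{\left(-1\right) \left(-3\right) + 9} = \frac{1}{3 + 9} = \frac{1}{12} \approx 0.083333$)
$I{\left(Q \right)} = -1 + Q$ ($I{\left(Q \right)} = -3 + \left(Q + 2\right) = -3 + \left(2 + Q\right) = -1 + Q$)
$t{\left(x,o \right)} = 1$ ($t{\left(x,o \right)} = -1 + 2 = 1$)
$H{\left(p,Z \right)} = Z p$
$-2616 + H{\left(t{\left(I{\left(-2 \right)},L \right)},3 \right)} = -2616 + 3 \cdot 1 = -2616 + 3 = -2613$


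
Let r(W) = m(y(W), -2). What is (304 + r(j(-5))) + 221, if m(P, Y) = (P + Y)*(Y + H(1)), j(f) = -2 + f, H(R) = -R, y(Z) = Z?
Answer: 552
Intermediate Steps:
m(P, Y) = (-1 + Y)*(P + Y) (m(P, Y) = (P + Y)*(Y - 1*1) = (P + Y)*(Y - 1) = (P + Y)*(-1 + Y) = (-1 + Y)*(P + Y))
r(W) = 6 - 3*W (r(W) = (-2)² - W - 1*(-2) + W*(-2) = 4 - W + 2 - 2*W = 6 - 3*W)
(304 + r(j(-5))) + 221 = (304 + (6 - 3*(-2 - 5))) + 221 = (304 + (6 - 3*(-7))) + 221 = (304 + (6 + 21)) + 221 = (304 + 27) + 221 = 331 + 221 = 552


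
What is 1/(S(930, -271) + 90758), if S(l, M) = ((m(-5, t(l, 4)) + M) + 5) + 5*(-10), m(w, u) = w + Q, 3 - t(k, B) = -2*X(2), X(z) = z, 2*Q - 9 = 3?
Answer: 1/90443 ≈ 1.1057e-5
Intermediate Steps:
Q = 6 (Q = 9/2 + (½)*3 = 9/2 + 3/2 = 6)
t(k, B) = 7 (t(k, B) = 3 - (-2)*2 = 3 - 1*(-4) = 3 + 4 = 7)
m(w, u) = 6 + w (m(w, u) = w + 6 = 6 + w)
S(l, M) = -44 + M (S(l, M) = (((6 - 5) + M) + 5) + 5*(-10) = ((1 + M) + 5) - 50 = (6 + M) - 50 = -44 + M)
1/(S(930, -271) + 90758) = 1/((-44 - 271) + 90758) = 1/(-315 + 90758) = 1/90443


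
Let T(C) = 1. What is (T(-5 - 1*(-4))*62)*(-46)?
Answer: -2852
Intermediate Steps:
(T(-5 - 1*(-4))*62)*(-46) = (1*62)*(-46) = 62*(-46) = -2852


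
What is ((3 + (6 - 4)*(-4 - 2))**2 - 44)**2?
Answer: 1369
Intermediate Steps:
((3 + (6 - 4)*(-4 - 2))**2 - 44)**2 = ((3 + 2*(-6))**2 - 44)**2 = ((3 - 12)**2 - 44)**2 = ((-9)**2 - 44)**2 = (81 - 44)**2 = 37**2 = 1369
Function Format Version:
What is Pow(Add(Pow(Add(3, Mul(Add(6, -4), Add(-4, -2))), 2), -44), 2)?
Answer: 1369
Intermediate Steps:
Pow(Add(Pow(Add(3, Mul(Add(6, -4), Add(-4, -2))), 2), -44), 2) = Pow(Add(Pow(Add(3, Mul(2, -6)), 2), -44), 2) = Pow(Add(Pow(Add(3, -12), 2), -44), 2) = Pow(Add(Pow(-9, 2), -44), 2) = Pow(Add(81, -44), 2) = Pow(37, 2) = 1369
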